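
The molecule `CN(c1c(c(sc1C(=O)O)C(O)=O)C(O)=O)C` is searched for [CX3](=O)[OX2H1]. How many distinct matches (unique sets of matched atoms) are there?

3

[CX3](=O)[OX2H1] is the SMARTS for a carboxylic acid: an sp2 carbon double-bonded to O and single-bonded to an -OH oxygen.
The molecule carries 3 separate instances of a carboxylic acid group (-C(=O)OH) meeting every constraint; each maps to a distinct set of atoms, giving 3 matches.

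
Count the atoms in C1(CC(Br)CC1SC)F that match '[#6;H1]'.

3

The query [#6;H1] means: any carbon bearing exactly one hydrogen.
Check the 9 heavy atoms by environment: 3× C (H1) → match; 2× C (H2) → no; 1× Br (H0) → no; 1× S (H0) → no; 1× C (H3) → no; 1× F (H0) → no.
That gives 3 matching atoms.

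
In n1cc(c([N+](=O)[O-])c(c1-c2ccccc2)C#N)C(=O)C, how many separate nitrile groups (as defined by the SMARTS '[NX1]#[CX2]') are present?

[NX1]#[CX2] is the SMARTS for a nitrile: a nitrogen triple-bonded to a two-connected carbon.
Exactly one fragment in the molecule meets all constraints, giving 1 match.

1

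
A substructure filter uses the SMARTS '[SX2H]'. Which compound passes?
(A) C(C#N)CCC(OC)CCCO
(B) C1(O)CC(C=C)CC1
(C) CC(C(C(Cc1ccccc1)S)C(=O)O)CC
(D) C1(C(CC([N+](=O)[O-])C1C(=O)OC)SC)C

[SX2H] describes an aliphatic sulfur with two connections, one being H (a thiol).
(A) has a hydroxyl group (-OH) but it is an -OH, not an -SH.
(B) has a hydroxyl group (-OH) but it is an -OH, not an -SH.
(C) contains a thiol (-SH), which satisfies every atom and bond constraint.
(D) has a methylthio ether (-SCH3) but the sulfur has H0 (bonded to two carbons), not H1.
So the answer is (C).

C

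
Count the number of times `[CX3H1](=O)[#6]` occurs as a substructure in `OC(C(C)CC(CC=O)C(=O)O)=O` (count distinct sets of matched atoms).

1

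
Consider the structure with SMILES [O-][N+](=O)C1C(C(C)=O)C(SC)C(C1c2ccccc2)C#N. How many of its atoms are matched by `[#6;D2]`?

6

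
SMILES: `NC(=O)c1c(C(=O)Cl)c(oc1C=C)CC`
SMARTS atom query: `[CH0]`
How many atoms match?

2

The query [CH0] means: aliphatic carbon with no attached hydrogen.
Check the 15 heavy atoms by environment: 1× o (aromatic, H0) → no; 4× c (aromatic, H0) → no; 2× C (H2) → no; 1× C (H3) → no; 2× C (H0) → match; 2× O (H0) → no; 1× Cl (H0) → no; 1× N (H2) → no; 1× C (H1) → no.
That gives 2 matching atoms.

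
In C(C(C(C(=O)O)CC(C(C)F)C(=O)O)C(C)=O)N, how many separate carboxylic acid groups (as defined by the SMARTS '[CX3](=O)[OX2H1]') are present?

2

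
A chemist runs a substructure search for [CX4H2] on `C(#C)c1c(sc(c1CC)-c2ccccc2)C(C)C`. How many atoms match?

1

Check the 18 heavy atoms by environment: 1× s (aromatic, H0, X2) → no; 5× c (aromatic, H0, X3) → no; 1× C (H1, X4) → no; 3× C (H3, X4) → no; 1× C (H0, X2) → no; 1× C (H1, X2) → no; 5× c (aromatic, H1, X3) → no; 1× C (H2, X4) → match.
That gives 1 matching atom.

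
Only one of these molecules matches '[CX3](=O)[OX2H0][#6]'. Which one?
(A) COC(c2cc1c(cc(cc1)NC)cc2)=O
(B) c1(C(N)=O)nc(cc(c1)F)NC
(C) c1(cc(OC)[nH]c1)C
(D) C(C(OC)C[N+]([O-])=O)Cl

[CX3](=O)[OX2H0][#6] describes a carbonyl carbon bonded to an oxygen that is itself bonded to carbon (no H on that O) (an ester).
(A) contains a methyl-ester group (-C(=O)OCH3), which satisfies every atom and bond constraint.
(B) has a primary amide (-C(=O)NH2) but the carbonyl is bonded to N, not to an O-C linkage.
(C) has a methoxy ether (-OCH3) but the ether oxygen is not adjacent to a C=O carbon.
(D) has a methoxy ether (-OCH3) but the ether oxygen is not adjacent to a C=O carbon.
So the answer is (A).

A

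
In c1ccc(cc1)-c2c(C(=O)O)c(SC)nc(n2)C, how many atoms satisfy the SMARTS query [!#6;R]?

The query [!#6;R] means: non-carbon atom that is part of a ring.
Check the 18 heavy atoms by environment: 2× n (aromatic, in 6-ring) → match; 10× c (aromatic, in 6-ring) → no; 3× C (acyclic) → no; 2× O (acyclic) → no; 1× S (acyclic) → no.
That gives 2 matching atoms.

2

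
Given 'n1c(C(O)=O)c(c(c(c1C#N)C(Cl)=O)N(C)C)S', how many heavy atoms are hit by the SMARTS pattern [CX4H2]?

0

The query [CX4H2] means: sp3 carbon (X4) with exactly two hydrogens.
Check the 18 heavy atoms by environment: 1× n (aromatic, H0, X2) → no; 5× c (aromatic, H0, X3) → no; 1× C (H0, X2) → no; 1× N (H0, X1) → no; 1× N (H0, X3) → no; 2× C (H3, X4) → no; 2× C (H0, X3) → no; 2× O (H0, X1) → no; 1× O (H1, X2) → no; 1× Cl (H0, X1) → no; 1× S (H1, X2) → no.
No environment satisfies the query, so 0 matching atoms.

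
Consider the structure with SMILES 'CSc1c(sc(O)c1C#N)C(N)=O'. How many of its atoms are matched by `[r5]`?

5

The query [r5] means: r5 matches atoms in a five-membered ring.
Check the 13 heavy atoms by environment: 1× s (aromatic, in 5-ring) → match; 4× c (aromatic, in 5-ring) → match; 3× C (acyclic) → no; 2× N (acyclic) → no; 2× O (acyclic) → no; 1× S (acyclic) → no.
Summing the matching environments: 1 + 4 = 5 matching atoms.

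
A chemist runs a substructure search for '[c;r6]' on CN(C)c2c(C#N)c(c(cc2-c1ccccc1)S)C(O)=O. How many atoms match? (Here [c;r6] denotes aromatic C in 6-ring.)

12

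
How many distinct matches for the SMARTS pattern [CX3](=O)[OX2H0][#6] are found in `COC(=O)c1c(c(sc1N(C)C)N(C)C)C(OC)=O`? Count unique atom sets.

2

[CX3](=O)[OX2H0][#6] is the SMARTS for an ester: a carbonyl carbon bonded to an oxygen that is itself bonded to carbon (no H on that O).
The molecule carries 2 separate instances of a methyl-ester group (-C(=O)OCH3) meeting every constraint; each maps to a distinct set of atoms, giving 2 matches.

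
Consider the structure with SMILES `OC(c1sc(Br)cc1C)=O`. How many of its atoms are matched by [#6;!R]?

2

The query [#6;!R] means: carbon not in any ring.
Check the 10 heavy atoms by environment: 1× s (aromatic, in 5-ring) → no; 4× c (aromatic, in 5-ring) → no; 1× Br (acyclic) → no; 2× C (acyclic) → match; 2× O (acyclic) → no.
That gives 2 matching atoms.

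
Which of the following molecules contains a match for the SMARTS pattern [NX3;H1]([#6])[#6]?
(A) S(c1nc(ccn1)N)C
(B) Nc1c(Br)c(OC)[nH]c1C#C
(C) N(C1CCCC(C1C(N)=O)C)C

C

[NX3;H1]([#6])[#6] describes a trivalent nitrogen with one H, bonded to two carbons (a secondary amine).
(A) has a primary amino group (-NH2) but the nitrogen has H2 and only one carbon neighbour.
(B) has a primary amino group (-NH2) but the nitrogen has H2 and only one carbon neighbour.
(C) contains an N-methylamino group (-NHCH3), which satisfies every atom and bond constraint.
So the answer is (C).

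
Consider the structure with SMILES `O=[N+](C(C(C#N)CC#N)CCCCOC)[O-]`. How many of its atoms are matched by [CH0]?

The query [CH0] means: aliphatic carbon with no attached hydrogen.
Check the 16 heavy atoms by environment: 5× C (H2) → no; 2× C (H1) → no; 2× C (H0) → match; 2× N (H0) → no; 2× O (H0) → no; 1× C (H3) → no; 1× N (charge +1, H0) → no; 1× O (charge -1, H0) → no.
That gives 2 matching atoms.

2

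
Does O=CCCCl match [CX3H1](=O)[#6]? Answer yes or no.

The pattern [CX3H1](=O)[#6] describes an sp2 carbon with one H, double-bonded to O and single-bonded to carbon — an aldehyde.
The molecule carries an aldehyde (-CHO), whose atoms satisfy every constraint of the query, so the pattern matches.

Yes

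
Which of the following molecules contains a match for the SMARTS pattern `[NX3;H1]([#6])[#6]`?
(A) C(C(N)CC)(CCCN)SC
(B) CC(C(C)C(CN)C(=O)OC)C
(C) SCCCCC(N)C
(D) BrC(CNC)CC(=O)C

D

[NX3;H1]([#6])[#6] describes a trivalent nitrogen with one H, bonded to two carbons (a secondary amine).
(A) has a primary amino group (-NH2) but the nitrogen has H2 and only one carbon neighbour.
(B) has a primary amino group (-NH2) but the nitrogen has H2 and only one carbon neighbour.
(C) has a primary amino group (-NH2) but the nitrogen has H2 and only one carbon neighbour.
(D) contains an N-methylamino group (-NHCH3), which satisfies every atom and bond constraint.
So the answer is (D).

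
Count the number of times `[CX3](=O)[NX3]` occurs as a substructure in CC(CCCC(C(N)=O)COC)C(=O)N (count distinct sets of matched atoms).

[CX3](=O)[NX3] is the SMARTS for an amide: a carbonyl carbon bonded to a trivalent nitrogen.
The molecule carries 2 separate instances of a primary amide (-C(=O)NH2) meeting every constraint; each maps to a distinct set of atoms, giving 2 matches.

2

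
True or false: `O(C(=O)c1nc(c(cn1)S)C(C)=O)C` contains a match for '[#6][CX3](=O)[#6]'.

The pattern [#6][CX3](=O)[#6] describes a carbonyl carbon (no H) flanked by two carbons — a ketone.
The molecule carries an acetyl/ketone group (-C(=O)CH3), whose atoms satisfy every constraint of the query, so the pattern matches.

True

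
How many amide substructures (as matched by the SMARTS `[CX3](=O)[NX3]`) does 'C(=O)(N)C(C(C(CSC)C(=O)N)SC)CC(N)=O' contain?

3

[CX3](=O)[NX3] is the SMARTS for an amide: a carbonyl carbon bonded to a trivalent nitrogen.
The molecule carries 3 separate instances of a primary amide (-C(=O)NH2) meeting every constraint; each maps to a distinct set of atoms, giving 3 matches.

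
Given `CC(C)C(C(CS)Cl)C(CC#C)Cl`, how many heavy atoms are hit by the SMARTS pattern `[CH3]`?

2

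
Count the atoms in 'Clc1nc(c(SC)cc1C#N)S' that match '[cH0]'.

Check the 12 heavy atoms by environment: 1× n (aromatic, H0) → no; 4× c (aromatic, H0) → match; 1× c (aromatic, H1) → no; 1× S (H0) → no; 1× C (H3) → no; 1× C (H0) → no; 1× N (H0) → no; 1× S (H1) → no; 1× Cl (H0) → no.
That gives 4 matching atoms.

4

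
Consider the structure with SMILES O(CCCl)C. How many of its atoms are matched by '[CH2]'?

2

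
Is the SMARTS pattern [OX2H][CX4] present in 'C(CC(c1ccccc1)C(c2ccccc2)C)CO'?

Yes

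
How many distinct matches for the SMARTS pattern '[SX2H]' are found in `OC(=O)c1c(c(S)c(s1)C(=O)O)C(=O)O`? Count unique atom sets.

[SX2H] is the SMARTS for a thiol: an aliphatic sulfur with two connections, one being H.
Exactly one fragment in the molecule meets all constraints, giving 1 match.

1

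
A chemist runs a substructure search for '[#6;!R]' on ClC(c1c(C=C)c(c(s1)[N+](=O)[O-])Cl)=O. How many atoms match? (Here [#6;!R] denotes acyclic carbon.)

Check the 14 heavy atoms by environment: 1× s (aromatic, in 5-ring) → no; 4× c (aromatic, in 5-ring) → no; 3× C (acyclic) → match; 2× Cl (acyclic) → no; 2× O (acyclic) → no; 1× N (charge +1, acyclic) → no; 1× O (charge -1, acyclic) → no.
That gives 3 matching atoms.

3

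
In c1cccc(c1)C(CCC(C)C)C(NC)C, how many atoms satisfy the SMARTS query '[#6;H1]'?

8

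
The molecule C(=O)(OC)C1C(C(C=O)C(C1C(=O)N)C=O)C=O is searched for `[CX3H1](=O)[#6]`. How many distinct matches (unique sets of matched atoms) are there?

3

[CX3H1](=O)[#6] is the SMARTS for an aldehyde: an sp2 carbon with one H, double-bonded to O and single-bonded to carbon.
The molecule carries 3 separate instances of an aldehyde (-CHO) meeting every constraint; each maps to a distinct set of atoms, giving 3 matches.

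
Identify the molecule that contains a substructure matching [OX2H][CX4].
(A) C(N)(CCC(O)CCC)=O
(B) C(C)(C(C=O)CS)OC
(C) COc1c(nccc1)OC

A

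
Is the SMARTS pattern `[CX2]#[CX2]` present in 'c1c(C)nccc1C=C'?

The pattern [CX2]#[CX2] describes a carbon-carbon triple bond — an alkyne.
The closest candidate here is a vinyl group (-CH=CH2), but the C=C is a double bond; both carbons are CX3, not CX2. No other fragment satisfies the full query, so there is no match.

No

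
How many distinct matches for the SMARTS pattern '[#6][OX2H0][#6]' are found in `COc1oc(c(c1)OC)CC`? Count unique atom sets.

2

[#6][OX2H0][#6] is the SMARTS for an ether: an aliphatic oxygen bridging two carbons with no H on the oxygen.
The molecule carries 2 separate instances of a methoxy ether (-OCH3) meeting every constraint; each maps to a distinct set of atoms, giving 2 matches.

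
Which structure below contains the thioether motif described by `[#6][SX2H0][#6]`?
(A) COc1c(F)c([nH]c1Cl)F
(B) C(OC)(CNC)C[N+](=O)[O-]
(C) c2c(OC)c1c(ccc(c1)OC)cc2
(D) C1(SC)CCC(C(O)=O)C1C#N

D

[#6][SX2H0][#6] describes an aliphatic sulfur bridging two carbons with no H on the sulfur (a thioether).
(A) has a methoxy ether (-OCH3) but the bridging atom is O, not S.
(B) has a methoxy ether (-OCH3) but the bridging atom is O, not S.
(C) has a methoxy ether (-OCH3) but the bridging atom is O, not S.
(D) contains a methylthio ether (-SCH3), which satisfies every atom and bond constraint.
So the answer is (D).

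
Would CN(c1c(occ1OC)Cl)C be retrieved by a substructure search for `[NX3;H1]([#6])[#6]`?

The pattern [NX3;H1]([#6])[#6] describes a trivalent nitrogen with one H, bonded to two carbons — a secondary amine.
The closest candidate here is a dimethylamino group (-N(CH3)2), but the nitrogen has H0, not H1. No other fragment satisfies the full query, so there is no match.

No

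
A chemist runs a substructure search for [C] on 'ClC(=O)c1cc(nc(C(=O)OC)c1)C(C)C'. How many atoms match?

6

The query [C] means: uppercase C matches aliphatic (non-aromatic) carbon only.
Check the 16 heavy atoms by environment: 1× n (aromatic) → no; 5× c (aromatic) → no; 6× C → match; 3× O → no; 1× Cl → no.
That gives 6 matching atoms.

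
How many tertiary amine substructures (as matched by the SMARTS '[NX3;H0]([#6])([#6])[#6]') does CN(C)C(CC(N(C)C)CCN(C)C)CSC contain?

3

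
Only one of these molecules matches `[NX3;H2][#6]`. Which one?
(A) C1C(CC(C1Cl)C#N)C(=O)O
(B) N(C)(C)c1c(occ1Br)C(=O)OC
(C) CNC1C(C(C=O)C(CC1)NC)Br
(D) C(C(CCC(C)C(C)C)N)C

D

[NX3;H2][#6] describes a trivalent nitrogen with two H attached to carbon (a primary amine).
(A) has a nitrile (-C#N) but the nitrogen is NX1 (triple-bonded), not NX3 with two H.
(B) has a dimethylamino group (-N(CH3)2) but the nitrogen has H0, not H2.
(C) has an N-methylamino group (-NHCH3) but the nitrogen bears two carbons and only one H (H1), not H2.
(D) contains a primary amino group (-NH2), which satisfies every atom and bond constraint.
So the answer is (D).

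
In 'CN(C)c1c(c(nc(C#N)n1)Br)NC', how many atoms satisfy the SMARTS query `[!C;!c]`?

6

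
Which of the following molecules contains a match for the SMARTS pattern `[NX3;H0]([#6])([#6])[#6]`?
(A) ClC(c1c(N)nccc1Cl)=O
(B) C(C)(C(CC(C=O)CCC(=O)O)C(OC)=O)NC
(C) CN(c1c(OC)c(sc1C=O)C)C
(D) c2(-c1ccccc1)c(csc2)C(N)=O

C

[NX3;H0]([#6])([#6])[#6] describes a trivalent nitrogen with no H, bonded to three carbons (a tertiary amine).
(A) has a primary amino group (-NH2) but the nitrogen has H2, not H0 with three carbons.
(B) has an N-methylamino group (-NHCH3) but the nitrogen still has one H (H1), not H0.
(C) contains a dimethylamino group (-N(CH3)2), which satisfies every atom and bond constraint.
(D) has a primary amide (-C(=O)NH2) but the amide nitrogen has H2 and only one carbon neighbour.
So the answer is (C).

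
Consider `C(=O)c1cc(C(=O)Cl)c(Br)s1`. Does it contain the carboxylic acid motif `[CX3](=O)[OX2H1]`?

No

The pattern [CX3](=O)[OX2H1] describes an sp2 carbon double-bonded to O and single-bonded to an -OH oxygen — a carboxylic acid.
The closest candidate here is an aldehyde (-CHO), but there is no singly-bonded oxygen on the carbonyl carbon. No other fragment satisfies the full query, so there is no match.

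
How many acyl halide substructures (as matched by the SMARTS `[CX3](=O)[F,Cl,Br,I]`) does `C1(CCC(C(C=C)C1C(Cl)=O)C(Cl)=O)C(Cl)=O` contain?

3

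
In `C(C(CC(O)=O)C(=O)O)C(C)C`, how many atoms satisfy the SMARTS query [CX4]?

6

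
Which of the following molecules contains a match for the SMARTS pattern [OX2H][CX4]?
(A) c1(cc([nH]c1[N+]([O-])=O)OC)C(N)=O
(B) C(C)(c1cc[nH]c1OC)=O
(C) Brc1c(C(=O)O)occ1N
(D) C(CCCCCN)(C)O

D

[OX2H][CX4] describes a hydroxyl oxygen bound to an sp3 (X4) carbon (an aliphatic alcohol).
(A) has a methoxy ether (-OCH3) but the oxygen has H0 (ether), not H1.
(B) has a methoxy ether (-OCH3) but the oxygen has H0 (ether), not H1.
(C) has a carboxylic acid group (-C(=O)OH) but the -OH is on a CX3 carbonyl carbon, not a CX4 carbon.
(D) contains a hydroxyl group (-OH), which satisfies every atom and bond constraint.
So the answer is (D).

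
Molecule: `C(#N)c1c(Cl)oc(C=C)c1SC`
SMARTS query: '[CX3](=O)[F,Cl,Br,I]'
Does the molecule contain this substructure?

No

The pattern [CX3](=O)[F,Cl,Br,I] describes a carbonyl carbon bonded to a halogen — an acyl halide.
The closest candidate here is a chloro substituent, but the Cl is not on a carbonyl carbon. No other fragment satisfies the full query, so there is no match.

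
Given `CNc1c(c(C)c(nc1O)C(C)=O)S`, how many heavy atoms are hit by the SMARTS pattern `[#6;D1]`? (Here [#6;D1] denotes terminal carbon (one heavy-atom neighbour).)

3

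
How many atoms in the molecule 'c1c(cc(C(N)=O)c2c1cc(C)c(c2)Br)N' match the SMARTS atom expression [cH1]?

The query [cH1] means: aromatic carbon bearing exactly one hydrogen.
Check the 16 heavy atoms by environment: 6× c (aromatic, H0) → no; 4× c (aromatic, H1) → match; 1× C (H0) → no; 1× O (H0) → no; 2× N (H2) → no; 1× C (H3) → no; 1× Br (H0) → no.
That gives 4 matching atoms.

4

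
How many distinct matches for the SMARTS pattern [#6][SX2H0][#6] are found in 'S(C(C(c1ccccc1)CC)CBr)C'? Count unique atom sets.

1

[#6][SX2H0][#6] is the SMARTS for a thioether: an aliphatic sulfur bridging two carbons with no H on the sulfur.
Exactly one fragment in the molecule meets all constraints, giving 1 match.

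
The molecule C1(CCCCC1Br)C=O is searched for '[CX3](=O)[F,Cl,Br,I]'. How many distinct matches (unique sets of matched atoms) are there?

0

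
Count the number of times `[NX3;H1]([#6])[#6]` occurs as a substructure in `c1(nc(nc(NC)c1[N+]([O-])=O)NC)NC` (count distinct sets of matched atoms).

3

[NX3;H1]([#6])[#6] is the SMARTS for a secondary amine: a trivalent nitrogen with one H, bonded to two carbons.
The molecule carries 3 separate instances of an N-methylamino group (-NHCH3) meeting every constraint; each maps to a distinct set of atoms, giving 3 matches.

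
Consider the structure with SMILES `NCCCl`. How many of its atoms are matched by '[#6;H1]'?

0

The query [#6;H1] means: any carbon bearing exactly one hydrogen.
Check the 4 heavy atoms by environment: 2× C (H2) → no; 1× Cl (H0) → no; 1× N (H2) → no.
No environment satisfies the query, so 0 matching atoms.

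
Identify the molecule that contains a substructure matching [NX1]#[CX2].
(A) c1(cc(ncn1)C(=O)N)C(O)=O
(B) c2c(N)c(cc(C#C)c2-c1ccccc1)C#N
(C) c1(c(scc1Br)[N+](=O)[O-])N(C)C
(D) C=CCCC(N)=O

B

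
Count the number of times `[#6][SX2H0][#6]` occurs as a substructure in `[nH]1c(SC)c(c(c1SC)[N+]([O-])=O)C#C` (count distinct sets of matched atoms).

2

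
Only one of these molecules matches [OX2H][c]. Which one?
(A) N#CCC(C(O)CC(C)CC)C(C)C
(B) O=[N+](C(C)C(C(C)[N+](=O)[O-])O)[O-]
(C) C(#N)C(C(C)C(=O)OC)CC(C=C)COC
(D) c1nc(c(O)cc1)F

[OX2H][c] describes a hydroxyl oxygen attached to an aromatic carbon (a phenol).
(A) has a hydroxyl group (-OH) but the -OH is on an aliphatic carbon, not an aromatic c.
(B) has a hydroxyl group (-OH) but the -OH is on an aliphatic carbon, not an aromatic c.
(C) has a methoxy ether (-OCH3) but the oxygen has H0, not H1.
(D) contains a hydroxyl group (-OH), which satisfies every atom and bond constraint.
So the answer is (D).

D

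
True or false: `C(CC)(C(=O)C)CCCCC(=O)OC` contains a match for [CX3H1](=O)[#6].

False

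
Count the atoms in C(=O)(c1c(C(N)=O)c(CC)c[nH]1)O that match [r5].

The query [r5] means: r5 matches atoms in a five-membered ring.
Check the 13 heavy atoms by environment: 1× n (aromatic, in 5-ring) → match; 4× c (aromatic, in 5-ring) → match; 4× C (acyclic) → no; 3× O (acyclic) → no; 1× N (acyclic) → no.
Summing the matching environments: 1 + 4 = 5 matching atoms.

5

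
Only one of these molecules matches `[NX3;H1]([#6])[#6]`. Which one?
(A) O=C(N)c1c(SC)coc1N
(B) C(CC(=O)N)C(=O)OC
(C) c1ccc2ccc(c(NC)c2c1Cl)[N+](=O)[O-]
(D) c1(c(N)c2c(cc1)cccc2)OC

C

[NX3;H1]([#6])[#6] describes a trivalent nitrogen with one H, bonded to two carbons (a secondary amine).
(A) has a primary amide (-C(=O)NH2) but the -C(=O)NH2 nitrogen has H2, not H1.
(B) has a primary amide (-C(=O)NH2) but the -C(=O)NH2 nitrogen has H2, not H1.
(C) contains an N-methylamino group (-NHCH3), which satisfies every atom and bond constraint.
(D) has a primary amino group (-NH2) but the nitrogen has H2 and only one carbon neighbour.
So the answer is (C).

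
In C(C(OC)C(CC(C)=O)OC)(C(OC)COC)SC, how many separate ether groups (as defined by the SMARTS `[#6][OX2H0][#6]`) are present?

4

[#6][OX2H0][#6] is the SMARTS for an ether: an aliphatic oxygen bridging two carbons with no H on the oxygen.
The molecule carries 4 separate instances of a methoxy ether (-OCH3) meeting every constraint; each maps to a distinct set of atoms, giving 4 matches.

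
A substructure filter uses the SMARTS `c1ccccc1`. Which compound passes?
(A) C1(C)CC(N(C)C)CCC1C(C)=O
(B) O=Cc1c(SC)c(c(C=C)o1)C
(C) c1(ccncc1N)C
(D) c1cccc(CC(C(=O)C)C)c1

D

c1ccccc1 describes six aromatic carbons in a ring (a benzene ring).
(A) has a methyl group (-CH3) but no six-membered all-carbon aromatic ring is present.
(B) has a methyl group (-CH3) but no six-membered all-carbon aromatic ring is present.
(C) has a methyl group (-CH3) but no six-membered all-carbon aromatic ring is present.
(D) contains a phenyl ring, which satisfies every atom and bond constraint.
So the answer is (D).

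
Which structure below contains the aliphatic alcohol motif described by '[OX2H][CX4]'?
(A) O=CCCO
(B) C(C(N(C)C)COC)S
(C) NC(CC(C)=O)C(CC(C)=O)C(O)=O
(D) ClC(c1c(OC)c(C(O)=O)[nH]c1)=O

A

[OX2H][CX4] describes a hydroxyl oxygen bound to an sp3 (X4) carbon (an aliphatic alcohol).
(A) contains a hydroxyl group (-OH), which satisfies every atom and bond constraint.
(B) has a methoxy ether (-OCH3) but the oxygen has H0 (ether), not H1.
(C) has a carboxylic acid group (-C(=O)OH) but the -OH is on a CX3 carbonyl carbon, not a CX4 carbon.
(D) has a methoxy ether (-OCH3) but the oxygen has H0 (ether), not H1.
So the answer is (A).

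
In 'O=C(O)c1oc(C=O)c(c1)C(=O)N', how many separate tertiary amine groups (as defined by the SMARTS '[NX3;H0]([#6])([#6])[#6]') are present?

0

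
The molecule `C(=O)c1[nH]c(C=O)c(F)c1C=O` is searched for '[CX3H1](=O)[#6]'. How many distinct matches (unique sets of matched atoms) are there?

[CX3H1](=O)[#6] is the SMARTS for an aldehyde: an sp2 carbon with one H, double-bonded to O and single-bonded to carbon.
The molecule carries 3 separate instances of an aldehyde (-CHO) meeting every constraint; each maps to a distinct set of atoms, giving 3 matches.

3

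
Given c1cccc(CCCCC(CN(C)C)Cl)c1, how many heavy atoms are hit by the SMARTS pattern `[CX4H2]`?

The query [CX4H2] means: sp3 carbon (X4) with exactly two hydrogens.
Check the 16 heavy atoms by environment: 5× C (H2, X4) → match; 1× C (H1, X4) → no; 1× N (H0, X3) → no; 2× C (H3, X4) → no; 1× c (aromatic, H0, X3) → no; 5× c (aromatic, H1, X3) → no; 1× Cl (H0, X1) → no.
That gives 5 matching atoms.

5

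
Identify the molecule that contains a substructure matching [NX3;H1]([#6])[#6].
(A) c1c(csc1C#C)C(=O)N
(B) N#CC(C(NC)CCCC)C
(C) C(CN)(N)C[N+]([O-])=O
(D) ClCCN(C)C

[NX3;H1]([#6])[#6] describes a trivalent nitrogen with one H, bonded to two carbons (a secondary amine).
(A) has a primary amide (-C(=O)NH2) but the -C(=O)NH2 nitrogen has H2, not H1.
(B) contains an N-methylamino group (-NHCH3), which satisfies every atom and bond constraint.
(C) has a primary amino group (-NH2) but the nitrogen has H2 and only one carbon neighbour.
(D) has a dimethylamino group (-N(CH3)2) but the nitrogen has H0, not H1.
So the answer is (B).

B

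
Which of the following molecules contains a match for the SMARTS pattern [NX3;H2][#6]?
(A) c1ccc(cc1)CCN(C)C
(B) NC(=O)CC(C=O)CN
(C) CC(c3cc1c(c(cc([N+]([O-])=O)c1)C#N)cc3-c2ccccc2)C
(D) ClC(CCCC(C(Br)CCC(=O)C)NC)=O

B

[NX3;H2][#6] describes a trivalent nitrogen with two H attached to carbon (a primary amine).
(A) has a dimethylamino group (-N(CH3)2) but the nitrogen has H0, not H2.
(B) contains a primary amino group (-NH2), which satisfies every atom and bond constraint.
(C) has a nitro group (-[N+](=O)[O-]) but the nitrogen is [N+] with no H, not NX3H2.
(D) has an N-methylamino group (-NHCH3) but the nitrogen bears two carbons and only one H (H1), not H2.
So the answer is (B).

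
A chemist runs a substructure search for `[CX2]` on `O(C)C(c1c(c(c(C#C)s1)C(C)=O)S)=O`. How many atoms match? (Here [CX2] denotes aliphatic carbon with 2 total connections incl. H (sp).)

The query [CX2] means: C with X2: aliphatic carbon with exactly 2 total connections.
Check the 15 heavy atoms by environment: 1× s (aromatic, X2) → no; 4× c (aromatic, X3) → no; 2× C (X3) → no; 2× O (X1) → no; 1× O (X2) → no; 2× C (X4) → no; 1× S (X2) → no; 2× C (X2) → match.
That gives 2 matching atoms.

2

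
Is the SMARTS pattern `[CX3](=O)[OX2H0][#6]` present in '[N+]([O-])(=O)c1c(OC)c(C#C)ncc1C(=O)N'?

No

The pattern [CX3](=O)[OX2H0][#6] describes a carbonyl carbon bonded to an oxygen that is itself bonded to carbon (no H on that O) — an ester.
The closest candidate here is a primary amide (-C(=O)NH2), but the carbonyl is bonded to N, not to an O-C linkage. No other fragment satisfies the full query, so there is no match.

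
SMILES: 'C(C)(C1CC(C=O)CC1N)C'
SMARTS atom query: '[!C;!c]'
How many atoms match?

2

The query [!C;!c] means: neither aliphatic nor aromatic carbon — same as [!#6].
Check the 11 heavy atoms by environment: 9× C → no; 1× O → match; 1× N → match.
Summing the matching environments: 1 + 1 = 2 matching atoms.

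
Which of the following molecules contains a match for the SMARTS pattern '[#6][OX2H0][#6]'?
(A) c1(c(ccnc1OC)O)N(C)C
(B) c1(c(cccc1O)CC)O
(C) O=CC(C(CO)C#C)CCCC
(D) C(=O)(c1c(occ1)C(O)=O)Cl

A

[#6][OX2H0][#6] describes an aliphatic oxygen bridging two carbons with no H on the oxygen (an ether).
(A) contains a methoxy ether (-OCH3), which satisfies every atom and bond constraint.
(B) has a hydroxyl group (-OH) but the oxygen has H1, not H0 bridging two carbons.
(C) has a hydroxyl group (-OH) but the oxygen has H1, not H0 bridging two carbons.
(D) has a carboxylic acid group (-C(=O)OH) but the -OH oxygen has H1; the =O is OX1, not OX2.
So the answer is (A).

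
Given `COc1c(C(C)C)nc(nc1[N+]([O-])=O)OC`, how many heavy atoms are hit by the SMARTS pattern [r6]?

6

The query [r6] means: r6 matches atoms in a six-membered ring.
Check the 16 heavy atoms by environment: 2× n (aromatic, in 6-ring) → match; 4× c (aromatic, in 6-ring) → match; 3× O (acyclic) → no; 5× C (acyclic) → no; 1× N (charge +1, acyclic) → no; 1× O (charge -1, acyclic) → no.
Summing the matching environments: 2 + 4 = 6 matching atoms.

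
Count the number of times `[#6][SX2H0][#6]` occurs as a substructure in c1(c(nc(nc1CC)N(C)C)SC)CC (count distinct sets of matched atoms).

1

[#6][SX2H0][#6] is the SMARTS for a thioether: an aliphatic sulfur bridging two carbons with no H on the sulfur.
Exactly one fragment in the molecule meets all constraints, giving 1 match.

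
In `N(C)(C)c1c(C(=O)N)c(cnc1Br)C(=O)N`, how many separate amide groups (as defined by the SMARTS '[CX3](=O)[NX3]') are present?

2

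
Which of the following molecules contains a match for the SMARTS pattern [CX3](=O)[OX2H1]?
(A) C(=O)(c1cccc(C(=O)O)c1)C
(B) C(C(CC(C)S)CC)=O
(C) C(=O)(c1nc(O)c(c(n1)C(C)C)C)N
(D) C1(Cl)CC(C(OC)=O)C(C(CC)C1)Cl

[CX3](=O)[OX2H1] describes an sp2 carbon double-bonded to O and single-bonded to an -OH oxygen (a carboxylic acid).
(A) contains a carboxylic acid group (-C(=O)OH), which satisfies every atom and bond constraint.
(B) has an aldehyde (-CHO) but there is no singly-bonded oxygen on the carbonyl carbon.
(C) has a primary amide (-C(=O)NH2) but the carbonyl is bonded to N, not to an -OH oxygen.
(D) has a methyl-ester group (-C(=O)OCH3) but the singly-bonded O has no H (OX2H0, not OX2H1).
So the answer is (A).

A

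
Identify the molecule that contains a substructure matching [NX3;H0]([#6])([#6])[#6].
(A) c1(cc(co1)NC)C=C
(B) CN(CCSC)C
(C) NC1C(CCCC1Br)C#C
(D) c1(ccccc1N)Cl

B

[NX3;H0]([#6])([#6])[#6] describes a trivalent nitrogen with no H, bonded to three carbons (a tertiary amine).
(A) has an N-methylamino group (-NHCH3) but the nitrogen still has one H (H1), not H0.
(B) contains a dimethylamino group (-N(CH3)2), which satisfies every atom and bond constraint.
(C) has a primary amino group (-NH2) but the nitrogen has H2, not H0 with three carbons.
(D) has a primary amino group (-NH2) but the nitrogen has H2, not H0 with three carbons.
So the answer is (B).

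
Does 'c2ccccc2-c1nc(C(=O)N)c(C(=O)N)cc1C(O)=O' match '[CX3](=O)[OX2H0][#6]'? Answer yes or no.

No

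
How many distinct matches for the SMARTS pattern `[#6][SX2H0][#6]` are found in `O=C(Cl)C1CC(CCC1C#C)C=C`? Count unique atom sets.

0

[#6][SX2H0][#6] is the SMARTS for a thioether: an aliphatic sulfur bridging two carbons with no H on the sulfur.
No fragment in the molecule satisfies every constraint, giving 0 matches.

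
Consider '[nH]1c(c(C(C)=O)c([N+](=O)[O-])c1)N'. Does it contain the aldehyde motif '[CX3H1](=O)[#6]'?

No

The pattern [CX3H1](=O)[#6] describes an sp2 carbon with one H, double-bonded to O and single-bonded to carbon — an aldehyde.
The closest candidate here is an acetyl/ketone group (-C(=O)CH3), but the carbonyl carbon has H0 (two carbon neighbours), not H1. No other fragment satisfies the full query, so there is no match.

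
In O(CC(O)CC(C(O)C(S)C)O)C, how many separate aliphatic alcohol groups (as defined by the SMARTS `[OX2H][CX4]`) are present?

3

[OX2H][CX4] is the SMARTS for an aliphatic alcohol: a hydroxyl oxygen bound to an sp3 (X4) carbon.
The molecule carries 3 separate instances of a hydroxyl group (-OH) meeting every constraint; each maps to a distinct set of atoms, giving 3 matches.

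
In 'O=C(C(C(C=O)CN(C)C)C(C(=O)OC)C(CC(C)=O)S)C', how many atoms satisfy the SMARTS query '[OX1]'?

4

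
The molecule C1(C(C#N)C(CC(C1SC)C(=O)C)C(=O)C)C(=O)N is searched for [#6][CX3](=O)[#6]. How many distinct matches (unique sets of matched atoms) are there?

[#6][CX3](=O)[#6] is the SMARTS for a ketone: a carbonyl carbon (no H) flanked by two carbons.
The molecule carries 2 separate instances of an acetyl/ketone group (-C(=O)CH3) meeting every constraint; each maps to a distinct set of atoms, giving 2 matches.

2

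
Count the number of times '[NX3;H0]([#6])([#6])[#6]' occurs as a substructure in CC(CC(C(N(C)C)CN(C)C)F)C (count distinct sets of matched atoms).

2

[NX3;H0]([#6])([#6])[#6] is the SMARTS for a tertiary amine: a trivalent nitrogen with no H, bonded to three carbons.
The molecule carries 2 separate instances of a dimethylamino group (-N(CH3)2) meeting every constraint; each maps to a distinct set of atoms, giving 2 matches.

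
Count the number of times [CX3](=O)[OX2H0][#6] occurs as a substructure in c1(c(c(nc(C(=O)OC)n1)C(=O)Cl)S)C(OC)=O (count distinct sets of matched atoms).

2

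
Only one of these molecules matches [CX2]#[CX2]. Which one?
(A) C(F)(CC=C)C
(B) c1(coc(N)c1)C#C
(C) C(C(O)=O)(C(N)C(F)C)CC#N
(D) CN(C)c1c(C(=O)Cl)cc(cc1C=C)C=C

B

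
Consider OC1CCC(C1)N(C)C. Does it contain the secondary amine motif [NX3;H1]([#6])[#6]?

The pattern [NX3;H1]([#6])[#6] describes a trivalent nitrogen with one H, bonded to two carbons — a secondary amine.
The closest candidate here is a dimethylamino group (-N(CH3)2), but the nitrogen has H0, not H1. No other fragment satisfies the full query, so there is no match.

No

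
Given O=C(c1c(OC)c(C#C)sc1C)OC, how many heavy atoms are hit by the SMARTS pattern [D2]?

4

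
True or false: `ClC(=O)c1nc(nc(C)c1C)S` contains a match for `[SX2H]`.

The pattern [SX2H] describes an aliphatic sulfur with two connections, one being H — a thiol.
The molecule carries a thiol (-SH), whose atoms satisfy every constraint of the query, so the pattern matches.

True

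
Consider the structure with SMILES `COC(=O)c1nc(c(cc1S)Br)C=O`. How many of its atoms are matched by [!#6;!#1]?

6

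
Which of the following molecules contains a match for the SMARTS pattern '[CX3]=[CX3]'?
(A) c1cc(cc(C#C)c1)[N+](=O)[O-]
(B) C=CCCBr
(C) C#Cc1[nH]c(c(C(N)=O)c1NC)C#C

[CX3]=[CX3] describes a non-aromatic C=C double bond between two sp2 carbons (an alkene).
(A) has an ethynyl group (-C#CH) but the C-C bond is a triple bond, not a double bond.
(B) contains a vinyl group (-CH=CH2), which satisfies every atom and bond constraint.
(C) has an ethynyl group (-C#CH) but the C-C bond is a triple bond, not a double bond.
So the answer is (B).

B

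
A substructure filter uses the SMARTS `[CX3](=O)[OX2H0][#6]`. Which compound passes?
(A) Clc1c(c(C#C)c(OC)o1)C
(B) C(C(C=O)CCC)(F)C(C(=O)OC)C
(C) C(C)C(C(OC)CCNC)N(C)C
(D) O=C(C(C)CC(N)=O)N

B

[CX3](=O)[OX2H0][#6] describes a carbonyl carbon bonded to an oxygen that is itself bonded to carbon (no H on that O) (an ester).
(A) has a methoxy ether (-OCH3) but the ether oxygen is not adjacent to a C=O carbon.
(B) contains a methyl-ester group (-C(=O)OCH3), which satisfies every atom and bond constraint.
(C) has a methoxy ether (-OCH3) but the ether oxygen is not adjacent to a C=O carbon.
(D) has a primary amide (-C(=O)NH2) but the carbonyl is bonded to N, not to an O-C linkage.
So the answer is (B).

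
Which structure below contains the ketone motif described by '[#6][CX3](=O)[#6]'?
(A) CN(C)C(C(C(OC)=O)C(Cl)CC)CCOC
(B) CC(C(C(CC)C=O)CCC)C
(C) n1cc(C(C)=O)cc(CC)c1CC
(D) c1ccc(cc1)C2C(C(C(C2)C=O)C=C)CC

C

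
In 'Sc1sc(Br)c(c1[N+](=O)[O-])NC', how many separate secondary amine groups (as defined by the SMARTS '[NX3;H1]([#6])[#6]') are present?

[NX3;H1]([#6])[#6] is the SMARTS for a secondary amine: a trivalent nitrogen with one H, bonded to two carbons.
Exactly one fragment in the molecule meets all constraints, giving 1 match.

1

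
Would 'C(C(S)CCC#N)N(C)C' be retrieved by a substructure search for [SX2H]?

Yes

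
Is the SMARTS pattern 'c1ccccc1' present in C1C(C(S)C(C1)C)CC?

The pattern c1ccccc1 describes six aromatic carbons in a ring — a benzene ring.
The closest candidate here is a methyl group (-CH3), but no six-membered all-carbon aromatic ring is present. No other fragment satisfies the full query, so there is no match.

No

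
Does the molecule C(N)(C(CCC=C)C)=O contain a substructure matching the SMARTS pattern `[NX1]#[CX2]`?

No

The pattern [NX1]#[CX2] describes a nitrogen triple-bonded to a two-connected carbon — a nitrile.
The closest candidate here is a primary amide (-C(=O)NH2), but the nitrogen is NX3, not NX1. No other fragment satisfies the full query, so there is no match.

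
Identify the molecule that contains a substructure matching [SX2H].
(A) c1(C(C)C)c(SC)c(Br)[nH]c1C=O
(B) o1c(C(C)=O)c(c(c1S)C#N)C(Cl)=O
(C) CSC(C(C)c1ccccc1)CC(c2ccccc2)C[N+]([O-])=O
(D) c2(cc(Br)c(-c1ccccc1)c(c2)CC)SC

B

[SX2H] describes an aliphatic sulfur with two connections, one being H (a thiol).
(A) has a methylthio ether (-SCH3) but the sulfur has H0 (bonded to two carbons), not H1.
(B) contains a thiol (-SH), which satisfies every atom and bond constraint.
(C) has a methylthio ether (-SCH3) but the sulfur has H0 (bonded to two carbons), not H1.
(D) has a methylthio ether (-SCH3) but the sulfur has H0 (bonded to two carbons), not H1.
So the answer is (B).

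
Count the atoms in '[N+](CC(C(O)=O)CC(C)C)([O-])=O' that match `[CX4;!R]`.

6

The query [CX4;!R] means: aliphatic carbon with four total connections, not in a ring.
Check the 12 heavy atoms by environment: 6× C (X4, acyclic) → match; 1× N (charge +1, X3, acyclic) → no; 1× O (charge -1, X1, acyclic) → no; 2× O (X1, acyclic) → no; 1× C (X3, acyclic) → no; 1× O (X2, acyclic) → no.
That gives 6 matching atoms.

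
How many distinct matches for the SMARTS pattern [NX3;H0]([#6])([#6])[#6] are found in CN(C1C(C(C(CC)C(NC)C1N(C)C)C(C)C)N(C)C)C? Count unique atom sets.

3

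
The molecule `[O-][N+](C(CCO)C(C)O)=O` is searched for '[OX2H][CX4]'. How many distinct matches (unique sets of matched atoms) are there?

2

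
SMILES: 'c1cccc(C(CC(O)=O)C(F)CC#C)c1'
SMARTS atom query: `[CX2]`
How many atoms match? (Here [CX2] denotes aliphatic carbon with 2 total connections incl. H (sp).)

The query [CX2] means: C with X2: aliphatic carbon with exactly 2 total connections.
Check the 16 heavy atoms by environment: 4× C (X4) → no; 1× C (X3) → no; 1× O (X1) → no; 1× O (X2) → no; 1× F (X1) → no; 6× c (aromatic, X3) → no; 2× C (X2) → match.
That gives 2 matching atoms.

2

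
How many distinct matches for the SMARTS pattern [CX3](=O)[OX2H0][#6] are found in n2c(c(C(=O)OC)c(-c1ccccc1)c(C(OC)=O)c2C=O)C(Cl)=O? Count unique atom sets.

2

[CX3](=O)[OX2H0][#6] is the SMARTS for an ester: a carbonyl carbon bonded to an oxygen that is itself bonded to carbon (no H on that O).
The molecule carries 2 separate instances of a methyl-ester group (-C(=O)OCH3) meeting every constraint; each maps to a distinct set of atoms, giving 2 matches.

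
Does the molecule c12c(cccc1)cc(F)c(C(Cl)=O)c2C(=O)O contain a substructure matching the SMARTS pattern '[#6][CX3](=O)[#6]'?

No

The pattern [#6][CX3](=O)[#6] describes a carbonyl carbon (no H) flanked by two carbons — a ketone.
The closest candidate here is a carboxylic acid group (-C(=O)OH), but one neighbour of the carbonyl carbon is O, not C. No other fragment satisfies the full query, so there is no match.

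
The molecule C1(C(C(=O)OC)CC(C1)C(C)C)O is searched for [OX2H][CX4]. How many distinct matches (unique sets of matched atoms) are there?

[OX2H][CX4] is the SMARTS for an aliphatic alcohol: a hydroxyl oxygen bound to an sp3 (X4) carbon.
Exactly one fragment in the molecule meets all constraints, giving 1 match.

1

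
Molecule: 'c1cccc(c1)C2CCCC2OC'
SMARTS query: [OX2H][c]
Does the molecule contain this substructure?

No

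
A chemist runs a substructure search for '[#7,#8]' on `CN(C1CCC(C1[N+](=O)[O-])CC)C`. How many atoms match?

4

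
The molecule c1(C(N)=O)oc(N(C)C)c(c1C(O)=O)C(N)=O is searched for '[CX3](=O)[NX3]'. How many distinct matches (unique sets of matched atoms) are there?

2

[CX3](=O)[NX3] is the SMARTS for an amide: a carbonyl carbon bonded to a trivalent nitrogen.
The molecule carries 2 separate instances of a primary amide (-C(=O)NH2) meeting every constraint; each maps to a distinct set of atoms, giving 2 matches.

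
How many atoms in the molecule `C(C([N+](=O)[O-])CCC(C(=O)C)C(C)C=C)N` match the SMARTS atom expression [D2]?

4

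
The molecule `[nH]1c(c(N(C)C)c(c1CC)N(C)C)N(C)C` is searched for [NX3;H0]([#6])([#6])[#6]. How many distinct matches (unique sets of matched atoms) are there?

[NX3;H0]([#6])([#6])[#6] is the SMARTS for a tertiary amine: a trivalent nitrogen with no H, bonded to three carbons.
The molecule carries 3 separate instances of a dimethylamino group (-N(CH3)2) meeting every constraint; each maps to a distinct set of atoms, giving 3 matches.

3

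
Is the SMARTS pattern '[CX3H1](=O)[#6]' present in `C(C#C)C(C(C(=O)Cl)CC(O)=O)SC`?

No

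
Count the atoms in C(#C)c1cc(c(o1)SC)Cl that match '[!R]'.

5

The query [!R] means: !R matches any atom not in a ring.
Check the 10 heavy atoms by environment: 1× o (aromatic, in 5-ring) → no; 4× c (aromatic, in 5-ring) → no; 1× S (acyclic) → match; 3× C (acyclic) → match; 1× Cl (acyclic) → match.
Summing the matching environments: 1 + 3 + 1 = 5 matching atoms.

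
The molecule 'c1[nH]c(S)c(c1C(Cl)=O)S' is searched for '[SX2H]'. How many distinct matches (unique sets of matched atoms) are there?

2

[SX2H] is the SMARTS for a thiol: an aliphatic sulfur with two connections, one being H.
The molecule carries 2 separate instances of a thiol (-SH) meeting every constraint; each maps to a distinct set of atoms, giving 2 matches.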